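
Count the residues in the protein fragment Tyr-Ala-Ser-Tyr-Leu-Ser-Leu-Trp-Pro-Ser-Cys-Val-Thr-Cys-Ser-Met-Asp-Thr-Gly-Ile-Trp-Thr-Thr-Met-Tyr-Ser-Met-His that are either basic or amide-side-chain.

1

Basic: H, K, R. Amide-side-chain: N, Q.
Basic residues here: His28 (1).
Amide-side-chain residues here: none (0).
The two groups share no amino acid, so total = 1 + 0 = 1.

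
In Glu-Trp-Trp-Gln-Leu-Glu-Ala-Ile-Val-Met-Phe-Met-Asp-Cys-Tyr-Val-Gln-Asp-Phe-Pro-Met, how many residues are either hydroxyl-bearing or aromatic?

5

Hydroxyl-bearing: S, T, Y. Aromatic: F, W, Y.
Hydroxyl-bearing residues here: Tyr15 (1).
Aromatic residues here: Trp2, Trp3, Phe11, Tyr15, Phe19 (5).
Y is in both groups, so the 1 Y residue must not be double-counted.
Total = 1 + 5 − 1 = 5.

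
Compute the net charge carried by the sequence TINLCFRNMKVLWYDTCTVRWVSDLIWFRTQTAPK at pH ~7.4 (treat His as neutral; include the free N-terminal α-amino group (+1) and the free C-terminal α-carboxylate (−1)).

+3

At pH ~7.4 the Lys and Arg side chains are protonated (+1), the Asp and Glu side chains are deprotonated (−1), and with His taken as neutral all other side chains carry no charge.
Positive (K, R): R7, K10, R20, R29, K35 → +5.
Negative (D, E): D15, D24 → −2.
The N-terminus (+1) and C-terminus (−1) cancel.
Net charge = (+5) + (−2) = +3.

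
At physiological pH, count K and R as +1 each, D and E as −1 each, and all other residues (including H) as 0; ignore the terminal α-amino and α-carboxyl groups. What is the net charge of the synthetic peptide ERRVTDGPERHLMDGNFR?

0

Positive (K, R): R2, R3, R10, R18 → +4.
Negative (D, E): E1, D6, E9, D14 → −4.
Net charge = (+4) + (−4) = 0.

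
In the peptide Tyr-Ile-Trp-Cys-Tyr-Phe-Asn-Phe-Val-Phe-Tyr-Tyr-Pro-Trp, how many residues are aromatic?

Phenylalanine (F), tryptophan (W), and tyrosine (Y) have aromatic ring side chains.
Matching residues: Tyr1, Trp3, Tyr5, Phe6, Phe8, Phe10, Tyr11, Tyr12, Trp14.

9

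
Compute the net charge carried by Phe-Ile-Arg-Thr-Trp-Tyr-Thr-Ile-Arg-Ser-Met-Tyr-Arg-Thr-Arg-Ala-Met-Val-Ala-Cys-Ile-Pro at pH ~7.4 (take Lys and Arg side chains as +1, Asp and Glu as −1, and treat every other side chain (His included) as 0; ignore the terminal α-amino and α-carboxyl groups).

Positive (K, R): Arg3, Arg9, Arg13, Arg15 → +4.
Negative (D, E): none → −0.
Net charge = (+4) + (−0) = +4.

+4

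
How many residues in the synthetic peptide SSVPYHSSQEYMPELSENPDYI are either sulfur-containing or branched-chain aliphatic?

4

Sulfur-containing: C, M. Branched-chain aliphatic: I, L, V.
Sulfur-containing residues here: M12 (1).
Branched-chain aliphatic residues here: V3, L15, I22 (3).
The two groups share no amino acid, so total = 1 + 3 = 4.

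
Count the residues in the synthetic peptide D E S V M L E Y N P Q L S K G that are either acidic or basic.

Acidic: D, E. Basic: H, K, R.
Acidic residues here: D1, E2, E7 (3).
Basic residues here: K14 (1).
The two groups share no amino acid, so total = 3 + 1 = 4.

4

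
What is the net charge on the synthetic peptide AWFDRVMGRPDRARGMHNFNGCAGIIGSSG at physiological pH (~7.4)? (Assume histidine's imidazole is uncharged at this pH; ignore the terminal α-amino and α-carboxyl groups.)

+2

Near pH 7.4, K and R contribute +1 each, D and E contribute −1 each, and every other side chain (His included, as stated) is uncharged.
Positive (K, R): R5, R9, R12, R14 → +4.
Negative (D, E): D4, D11 → −2.
Net charge = (+4) + (−2) = +2.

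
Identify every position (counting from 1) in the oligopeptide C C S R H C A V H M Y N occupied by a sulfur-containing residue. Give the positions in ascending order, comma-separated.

Only Cys (C) and Met (M) have a sulfur atom in the side chain.
Matching residues: C1, C2, C6, M10.

1, 2, 6, 10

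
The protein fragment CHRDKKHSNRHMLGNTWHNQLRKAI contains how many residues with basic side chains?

10

The basic amino acids are Lys (K), Arg (R), and His (H).
Matching residues: H2, R3, K5, K6, H7, R10, H11, H18, R22, K23.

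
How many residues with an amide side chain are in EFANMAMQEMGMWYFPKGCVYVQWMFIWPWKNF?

4

The amide-side-chain residues are Asn (N) and Gln (Q).
Matching residues: N4, Q8, Q23, N32.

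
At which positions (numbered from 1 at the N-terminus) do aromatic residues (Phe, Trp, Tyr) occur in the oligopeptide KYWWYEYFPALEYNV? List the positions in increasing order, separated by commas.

2, 3, 4, 5, 7, 8, 13

Matching residues: Y2, W3, W4, Y5, Y7, F8, Y13.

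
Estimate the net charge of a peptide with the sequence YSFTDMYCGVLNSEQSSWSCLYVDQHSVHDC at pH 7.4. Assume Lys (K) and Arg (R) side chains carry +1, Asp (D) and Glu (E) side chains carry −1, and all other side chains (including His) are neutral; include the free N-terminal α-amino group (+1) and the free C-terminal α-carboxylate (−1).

Positive (K, R): none → +0.
Negative (D, E): D5, E14, D24, D30 → −4.
The N-terminus (+1) and C-terminus (−1) cancel.
Net charge = (+0) + (−4) = −4.

-4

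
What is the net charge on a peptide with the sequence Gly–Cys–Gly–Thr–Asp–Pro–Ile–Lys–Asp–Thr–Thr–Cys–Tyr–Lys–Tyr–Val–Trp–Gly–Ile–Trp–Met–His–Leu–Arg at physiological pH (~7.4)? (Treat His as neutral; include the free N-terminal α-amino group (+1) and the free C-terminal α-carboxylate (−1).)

Near pH 7.4, K and R contribute +1 each, D and E contribute −1 each, and every other side chain (His included, as stated) is uncharged.
Positive (K, R): Lys8, Lys14, Arg24 → +3.
Negative (D, E): Asp5, Asp9 → −2.
The N-terminus (+1) and C-terminus (−1) cancel.
Net charge = (+3) + (−2) = +1.

+1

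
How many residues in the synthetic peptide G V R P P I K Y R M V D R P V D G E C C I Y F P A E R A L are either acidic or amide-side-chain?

Acidic: D, E. Amide-side-chain: N, Q.
Acidic residues here: D12, D16, E18, E26 (4).
Amide-side-chain residues here: none (0).
The two groups share no amino acid, so total = 4 + 0 = 4.

4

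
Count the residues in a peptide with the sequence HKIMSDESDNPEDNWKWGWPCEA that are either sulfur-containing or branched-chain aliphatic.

Sulfur-containing: C, M. Branched-chain aliphatic: I, L, V.
Sulfur-containing residues here: M4, C21 (2).
Branched-chain aliphatic residues here: I3 (1).
The two groups share no amino acid, so total = 2 + 1 = 3.

3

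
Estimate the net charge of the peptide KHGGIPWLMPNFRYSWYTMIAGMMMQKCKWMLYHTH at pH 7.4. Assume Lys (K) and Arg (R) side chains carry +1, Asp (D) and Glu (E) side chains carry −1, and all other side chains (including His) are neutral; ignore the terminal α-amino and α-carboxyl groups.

+4

Positive (K, R): K1, R13, K27, K29 → +4.
Negative (D, E): none → −0.
Net charge = (+4) + (−0) = +4.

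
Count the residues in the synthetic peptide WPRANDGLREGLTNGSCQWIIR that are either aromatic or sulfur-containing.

3

Aromatic: F, W, Y. Sulfur-containing: C, M.
Aromatic residues here: W1, W19 (2).
Sulfur-containing residues here: C17 (1).
The two groups share no amino acid, so total = 2 + 1 = 3.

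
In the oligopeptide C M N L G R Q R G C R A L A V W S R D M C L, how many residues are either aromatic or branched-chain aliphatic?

5

Aromatic: F, W, Y. Branched-chain aliphatic: I, L, V.
Aromatic residues here: W16 (1).
Branched-chain aliphatic residues here: L4, L13, V15, L22 (4).
The two groups share no amino acid, so total = 1 + 4 = 5.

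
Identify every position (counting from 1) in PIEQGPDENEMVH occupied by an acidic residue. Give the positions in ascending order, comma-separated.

3, 7, 8, 10

Aspartate (D) and glutamate (E) have carboxylic-acid side chains and are the acidic amino acids.
Matching residues: E3, D7, E8, E10.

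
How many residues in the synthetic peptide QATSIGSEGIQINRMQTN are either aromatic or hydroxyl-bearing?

Aromatic: F, W, Y. Hydroxyl-bearing: S, T, Y.
Aromatic residues here: none (0).
Hydroxyl-bearing residues here: T3, S4, S7, T17 (4).
(Y belongs to both groups, but none appear in this sequence.) Total = 0 + 4 = 4.

4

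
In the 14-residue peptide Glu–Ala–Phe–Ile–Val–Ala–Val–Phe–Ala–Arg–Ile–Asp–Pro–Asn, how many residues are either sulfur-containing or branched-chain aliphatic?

Sulfur-containing: C, M. Branched-chain aliphatic: I, L, V.
Sulfur-containing residues here: none (0).
Branched-chain aliphatic residues here: Ile4, Val5, Val7, Ile11 (4).
The two groups share no amino acid, so total = 0 + 4 = 4.

4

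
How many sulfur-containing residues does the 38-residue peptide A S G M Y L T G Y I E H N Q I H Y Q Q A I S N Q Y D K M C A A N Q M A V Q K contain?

The sulfur-bearing residues are cysteine (–SH) and methionine (–S–CH₃).
Matching residues: M4, M28, C29, M34.

4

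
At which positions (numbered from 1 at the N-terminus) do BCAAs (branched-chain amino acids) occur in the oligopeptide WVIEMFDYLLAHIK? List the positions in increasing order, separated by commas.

2, 3, 9, 10, 13

Valine (V), leucine (L), and isoleucine (I) are the branched-chain amino acids.
Matching residues: V2, I3, L9, L10, I13.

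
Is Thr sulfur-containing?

No

Cysteine (C, thiol) and methionine (M, thioether) are the two sulfur-containing amino acids.
Threonine is not in this group.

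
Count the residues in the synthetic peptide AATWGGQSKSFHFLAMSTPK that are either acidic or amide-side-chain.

1

Acidic: D, E. Amide-side-chain: N, Q.
Acidic residues here: none (0).
Amide-side-chain residues here: Q7 (1).
The two groups share no amino acid, so total = 0 + 1 = 1.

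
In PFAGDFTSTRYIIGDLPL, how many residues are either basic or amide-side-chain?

1

Basic: H, K, R. Amide-side-chain: N, Q.
Basic residues here: R10 (1).
Amide-side-chain residues here: none (0).
The two groups share no amino acid, so total = 1 + 0 = 1.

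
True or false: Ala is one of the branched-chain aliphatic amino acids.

The BCAAs are Val, Leu, and Ile — aliphatic side chains with a branch point.
Alanine is not in this group.

False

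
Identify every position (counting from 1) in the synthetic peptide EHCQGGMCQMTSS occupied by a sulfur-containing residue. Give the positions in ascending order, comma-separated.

3, 7, 8, 10

Only Cys (C) and Met (M) have a sulfur atom in the side chain.
Matching residues: C3, M7, C8, M10.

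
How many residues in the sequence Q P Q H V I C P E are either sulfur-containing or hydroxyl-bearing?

1

Sulfur-containing: C, M. Hydroxyl-bearing: S, T, Y.
Sulfur-containing residues here: C7 (1).
Hydroxyl-bearing residues here: none (0).
The two groups share no amino acid, so total = 1 + 0 = 1.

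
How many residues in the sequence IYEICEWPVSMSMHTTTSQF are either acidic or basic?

3

Acidic: D, E. Basic: H, K, R.
Acidic residues here: E3, E6 (2).
Basic residues here: H14 (1).
The two groups share no amino acid, so total = 2 + 1 = 3.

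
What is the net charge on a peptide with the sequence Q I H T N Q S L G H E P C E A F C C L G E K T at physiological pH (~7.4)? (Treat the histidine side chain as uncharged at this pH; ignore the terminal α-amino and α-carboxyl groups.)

-2

At pH ~7.4 the Lys and Arg side chains are protonated (+1), the Asp and Glu side chains are deprotonated (−1), and with His taken as neutral all other side chains carry no charge.
Positive (K, R): K22 → +1.
Negative (D, E): E11, E14, E21 → −3.
Net charge = (+1) + (−3) = −2.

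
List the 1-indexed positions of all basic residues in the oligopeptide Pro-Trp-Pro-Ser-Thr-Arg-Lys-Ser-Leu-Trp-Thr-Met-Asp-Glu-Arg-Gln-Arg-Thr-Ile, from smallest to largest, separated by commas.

Lysine (K), arginine (R), and histidine (H) have basic, nitrogen-containing side chains.
Matching residues: Arg6, Lys7, Arg15, Arg17.

6, 7, 15, 17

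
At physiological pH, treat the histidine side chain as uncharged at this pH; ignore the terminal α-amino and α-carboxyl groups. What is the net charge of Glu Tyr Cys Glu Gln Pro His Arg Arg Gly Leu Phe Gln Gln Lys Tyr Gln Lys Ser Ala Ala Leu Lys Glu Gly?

At pH ~7.4 the Lys and Arg side chains are protonated (+1), the Asp and Glu side chains are deprotonated (−1), and with His taken as neutral all other side chains carry no charge.
Positive (K, R): Arg8, Arg9, Lys15, Lys18, Lys23 → +5.
Negative (D, E): Glu1, Glu4, Glu24 → −3.
Net charge = (+5) + (−3) = +2.

+2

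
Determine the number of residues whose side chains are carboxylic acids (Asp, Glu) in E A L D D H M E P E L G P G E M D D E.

Matching residues: E1, D4, D5, E8, E10, E15, D17, D18, E19.

9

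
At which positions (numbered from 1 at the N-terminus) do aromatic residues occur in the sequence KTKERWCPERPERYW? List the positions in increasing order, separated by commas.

6, 14, 15

Phenylalanine (F), tryptophan (W), and tyrosine (Y) have aromatic ring side chains.
Matching residues: W6, Y14, W15.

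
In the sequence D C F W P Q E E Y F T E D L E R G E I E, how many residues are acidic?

Aspartate (D) and glutamate (E) have carboxylic-acid side chains and are the acidic amino acids.
Matching residues: D1, E7, E8, E12, D13, E15, E18, E20.

8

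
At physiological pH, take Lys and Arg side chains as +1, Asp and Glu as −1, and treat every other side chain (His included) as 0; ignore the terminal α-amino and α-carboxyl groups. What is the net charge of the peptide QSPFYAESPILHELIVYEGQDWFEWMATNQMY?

Positive (K, R): none → +0.
Negative (D, E): E7, E13, E18, D21, E24 → −5.
Net charge = (+0) + (−5) = −5.

-5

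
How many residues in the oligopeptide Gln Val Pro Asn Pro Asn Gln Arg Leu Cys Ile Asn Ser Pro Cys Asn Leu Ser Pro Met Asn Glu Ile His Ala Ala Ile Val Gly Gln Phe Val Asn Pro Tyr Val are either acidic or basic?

3

Acidic: D, E. Basic: H, K, R.
Acidic residues here: Glu22 (1).
Basic residues here: Arg8, His24 (2).
The two groups share no amino acid, so total = 1 + 2 = 3.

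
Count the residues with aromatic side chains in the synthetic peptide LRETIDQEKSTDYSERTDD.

Phenylalanine (F), tryptophan (W), and tyrosine (Y) have aromatic ring side chains.
Matching residues: Y13.

1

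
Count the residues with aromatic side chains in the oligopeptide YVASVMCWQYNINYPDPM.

4

The aromatic amino acids are Phe (F, benzyl), Trp (W, indole), and Tyr (Y, phenol).
Matching residues: Y1, W8, Y10, Y14.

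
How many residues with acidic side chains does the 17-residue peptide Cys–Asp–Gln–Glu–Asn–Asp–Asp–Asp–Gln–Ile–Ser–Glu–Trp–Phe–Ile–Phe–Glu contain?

7

Aspartate (D) and glutamate (E) have carboxylic-acid side chains and are the acidic amino acids.
Matching residues: Asp2, Glu4, Asp6, Asp7, Asp8, Glu12, Glu17.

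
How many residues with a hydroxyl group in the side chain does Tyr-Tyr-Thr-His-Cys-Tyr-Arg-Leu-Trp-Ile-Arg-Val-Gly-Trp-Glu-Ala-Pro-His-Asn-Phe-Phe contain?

Serine (S), threonine (T), and tyrosine (Y) each carry a hydroxyl group on the side chain.
Matching residues: Tyr1, Tyr2, Thr3, Tyr6.

4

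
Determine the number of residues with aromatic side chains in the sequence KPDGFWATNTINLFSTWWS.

F, W, and Y each carry an aromatic ring on the side chain.
Matching residues: F5, W6, F14, W17, W18.

5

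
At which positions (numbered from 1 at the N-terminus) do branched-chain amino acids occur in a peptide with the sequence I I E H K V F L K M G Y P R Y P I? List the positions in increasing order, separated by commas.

V, L, and I make up the branched-chain aliphatic group.
Matching residues: I1, I2, V6, L8, I17.

1, 2, 6, 8, 17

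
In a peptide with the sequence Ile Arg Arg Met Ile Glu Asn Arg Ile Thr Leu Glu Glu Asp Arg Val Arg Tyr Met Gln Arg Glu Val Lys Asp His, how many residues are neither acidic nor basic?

Acidic: D, E. Basic: K, R, H. All other residues are neither.
Matching residues: Ile1, Met4, Ile5, Asn7, Ile9, Thr10, Leu11, Val16, Tyr18, Met19, Gln20, Val23.

12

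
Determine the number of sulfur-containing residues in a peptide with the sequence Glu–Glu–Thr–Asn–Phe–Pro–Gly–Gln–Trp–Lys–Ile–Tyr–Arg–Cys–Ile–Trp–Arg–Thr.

1

Cysteine (C, thiol) and methionine (M, thioether) are the two sulfur-containing amino acids.
Matching residues: Cys14.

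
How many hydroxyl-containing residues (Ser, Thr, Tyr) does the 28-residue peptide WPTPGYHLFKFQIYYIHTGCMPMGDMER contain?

5

Matching residues: T3, Y6, Y14, Y15, T18.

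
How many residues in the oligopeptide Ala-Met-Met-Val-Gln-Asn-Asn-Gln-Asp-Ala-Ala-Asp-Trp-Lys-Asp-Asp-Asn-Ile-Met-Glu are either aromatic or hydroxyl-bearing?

1

Aromatic: F, W, Y. Hydroxyl-bearing: S, T, Y.
Aromatic residues here: Trp13 (1).
Hydroxyl-bearing residues here: none (0).
(Y belongs to both groups, but none appear in this sequence.) Total = 1 + 0 = 1.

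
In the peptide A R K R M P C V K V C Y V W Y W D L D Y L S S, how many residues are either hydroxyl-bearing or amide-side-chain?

5

Hydroxyl-bearing: S, T, Y. Amide-side-chain: N, Q.
Hydroxyl-bearing residues here: Y12, Y15, Y20, S22, S23 (5).
Amide-side-chain residues here: none (0).
The two groups share no amino acid, so total = 5 + 0 = 5.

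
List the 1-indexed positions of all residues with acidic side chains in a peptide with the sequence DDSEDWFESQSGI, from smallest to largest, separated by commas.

Only D (aspartate) and E (glutamate) carry a side-chain carboxylic acid.
Matching residues: D1, D2, E4, D5, E8.

1, 2, 4, 5, 8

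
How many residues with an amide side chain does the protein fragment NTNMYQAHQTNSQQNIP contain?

8

Asparagine (N) and glutamine (Q) have uncharged amide side chains.
Matching residues: N1, N3, Q6, Q9, N11, Q13, Q14, N15.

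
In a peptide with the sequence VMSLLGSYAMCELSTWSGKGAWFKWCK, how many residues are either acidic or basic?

4

Acidic: D, E. Basic: H, K, R.
Acidic residues here: E12 (1).
Basic residues here: K19, K24, K27 (3).
The two groups share no amino acid, so total = 1 + 3 = 4.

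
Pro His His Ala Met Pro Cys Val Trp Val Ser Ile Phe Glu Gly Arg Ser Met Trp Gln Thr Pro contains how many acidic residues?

The acidic residues are Asp (D) and Glu (E), whose side chains end in a carboxylate group.
Matching residues: Glu14.

1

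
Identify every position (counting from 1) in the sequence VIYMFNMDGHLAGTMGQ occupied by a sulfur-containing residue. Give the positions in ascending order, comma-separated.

4, 7, 15

The sulfur-bearing residues are cysteine (–SH) and methionine (–S–CH₃).
Matching residues: M4, M7, M15.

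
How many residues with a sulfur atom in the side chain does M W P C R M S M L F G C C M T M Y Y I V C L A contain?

9

Only Cys (C) and Met (M) have a sulfur atom in the side chain.
Matching residues: M1, C4, M6, M8, C12, C13, M14, M16, C21.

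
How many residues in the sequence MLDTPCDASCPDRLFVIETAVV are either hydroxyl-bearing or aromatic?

4

Hydroxyl-bearing: S, T, Y. Aromatic: F, W, Y.
Hydroxyl-bearing residues here: T4, S9, T19 (3).
Aromatic residues here: F15 (1).
(Y belongs to both groups, but none appear in this sequence.) Total = 3 + 1 = 4.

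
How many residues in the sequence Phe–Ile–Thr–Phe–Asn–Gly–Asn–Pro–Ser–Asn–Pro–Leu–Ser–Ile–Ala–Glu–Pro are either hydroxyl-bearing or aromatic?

Hydroxyl-bearing: S, T, Y. Aromatic: F, W, Y.
Hydroxyl-bearing residues here: Thr3, Ser9, Ser13 (3).
Aromatic residues here: Phe1, Phe4 (2).
(Y belongs to both groups, but none appear in this sequence.) Total = 3 + 2 = 5.

5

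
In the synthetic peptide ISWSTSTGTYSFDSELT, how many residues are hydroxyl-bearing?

The –OH-bearing residues are Ser, Thr (aliphatic alcohols), and Tyr (phenol).
Matching residues: S2, S4, T5, S6, T7, T9, Y10, S11, S14, T17.

10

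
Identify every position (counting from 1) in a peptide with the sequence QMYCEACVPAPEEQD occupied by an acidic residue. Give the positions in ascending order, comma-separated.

Only D (aspartate) and E (glutamate) carry a side-chain carboxylic acid.
Matching residues: E5, E12, E13, D15.

5, 12, 13, 15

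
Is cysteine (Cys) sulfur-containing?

Yes

The sulfur-bearing residues are cysteine (–SH) and methionine (–S–CH₃).
Cysteine is in this group.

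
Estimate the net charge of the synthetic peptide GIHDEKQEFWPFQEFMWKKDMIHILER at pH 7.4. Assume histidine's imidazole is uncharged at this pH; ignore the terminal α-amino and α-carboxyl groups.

Near pH 7.4, K and R contribute +1 each, D and E contribute −1 each, and every other side chain (His included, as stated) is uncharged.
Positive (K, R): K6, K18, K19, R27 → +4.
Negative (D, E): D4, E5, E8, E14, D20, E26 → −6.
Net charge = (+4) + (−6) = −2.

-2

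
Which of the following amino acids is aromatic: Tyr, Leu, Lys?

Phenylalanine (F), tryptophan (W), and tyrosine (Y) have aromatic ring side chains.
Of the listed options, only Tyr belongs to this group.

Tyr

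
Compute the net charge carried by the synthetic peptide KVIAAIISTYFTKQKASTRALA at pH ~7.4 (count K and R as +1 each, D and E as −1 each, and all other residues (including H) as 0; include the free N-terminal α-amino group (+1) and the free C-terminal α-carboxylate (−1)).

Positive (K, R): K1, K13, K15, R19 → +4.
Negative (D, E): none → −0.
The N-terminus (+1) and C-terminus (−1) cancel.
Net charge = (+4) + (−0) = +4.

+4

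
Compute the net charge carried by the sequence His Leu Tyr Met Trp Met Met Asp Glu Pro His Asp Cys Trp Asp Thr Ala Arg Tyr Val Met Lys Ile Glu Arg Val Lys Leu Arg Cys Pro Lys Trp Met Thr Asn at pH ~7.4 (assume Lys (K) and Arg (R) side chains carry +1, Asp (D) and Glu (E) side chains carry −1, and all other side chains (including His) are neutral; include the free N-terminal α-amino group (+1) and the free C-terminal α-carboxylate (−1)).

+1

Positive (K, R): Arg18, Lys22, Arg25, Lys27, Arg29, Lys32 → +6.
Negative (D, E): Asp8, Glu9, Asp12, Asp15, Glu24 → −5.
The N-terminus (+1) and C-terminus (−1) cancel.
Net charge = (+6) + (−5) = +1.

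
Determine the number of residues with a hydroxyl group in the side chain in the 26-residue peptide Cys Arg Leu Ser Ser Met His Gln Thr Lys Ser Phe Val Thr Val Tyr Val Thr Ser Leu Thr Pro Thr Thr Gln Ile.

Serine (S), threonine (T), and tyrosine (Y) each carry a hydroxyl group on the side chain.
Matching residues: Ser4, Ser5, Thr9, Ser11, Thr14, Tyr16, Thr18, Ser19, Thr21, Thr23, Thr24.

11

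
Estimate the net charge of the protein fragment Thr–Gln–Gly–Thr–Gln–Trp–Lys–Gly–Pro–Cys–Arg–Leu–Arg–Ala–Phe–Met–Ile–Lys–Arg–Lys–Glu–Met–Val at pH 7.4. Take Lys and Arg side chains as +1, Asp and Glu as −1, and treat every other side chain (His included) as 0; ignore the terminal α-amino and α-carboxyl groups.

Positive (K, R): Lys7, Arg11, Arg13, Lys18, Arg19, Lys20 → +6.
Negative (D, E): Glu21 → −1.
Net charge = (+6) + (−1) = +5.

+5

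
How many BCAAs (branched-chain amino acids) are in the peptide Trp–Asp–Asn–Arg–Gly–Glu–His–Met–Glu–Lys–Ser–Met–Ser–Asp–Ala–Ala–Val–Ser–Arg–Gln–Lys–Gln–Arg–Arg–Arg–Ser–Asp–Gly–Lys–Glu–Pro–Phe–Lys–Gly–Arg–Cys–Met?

1

The BCAAs are Val, Leu, and Ile — aliphatic side chains with a branch point.
Matching residues: Val17.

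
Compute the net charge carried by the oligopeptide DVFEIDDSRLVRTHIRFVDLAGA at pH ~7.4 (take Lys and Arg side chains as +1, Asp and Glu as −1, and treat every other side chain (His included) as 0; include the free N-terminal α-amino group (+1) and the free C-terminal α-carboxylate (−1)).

Positive (K, R): R9, R12, R16 → +3.
Negative (D, E): D1, E4, D6, D7, D19 → −5.
The N-terminus (+1) and C-terminus (−1) cancel.
Net charge = (+3) + (−5) = −2.

-2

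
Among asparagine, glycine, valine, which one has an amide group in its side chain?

Asparagine (N) and glutamine (Q) have uncharged amide side chains.
Of the listed options, only asparagine belongs to this group.

asparagine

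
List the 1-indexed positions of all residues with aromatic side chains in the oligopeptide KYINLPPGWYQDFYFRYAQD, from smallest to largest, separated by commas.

2, 9, 10, 13, 14, 15, 17

The aromatic amino acids are Phe (F, benzyl), Trp (W, indole), and Tyr (Y, phenol).
Matching residues: Y2, W9, Y10, F13, Y14, F15, Y17.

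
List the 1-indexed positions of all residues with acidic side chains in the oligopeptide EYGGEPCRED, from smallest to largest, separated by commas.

1, 5, 9, 10

Only D (aspartate) and E (glutamate) carry a side-chain carboxylic acid.
Matching residues: E1, E5, E9, D10.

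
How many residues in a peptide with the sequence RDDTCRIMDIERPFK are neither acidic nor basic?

Acidic: D, E. Basic: K, R, H. All other residues are neither.
Matching residues: T4, C5, I7, M8, I10, P13, F14.

7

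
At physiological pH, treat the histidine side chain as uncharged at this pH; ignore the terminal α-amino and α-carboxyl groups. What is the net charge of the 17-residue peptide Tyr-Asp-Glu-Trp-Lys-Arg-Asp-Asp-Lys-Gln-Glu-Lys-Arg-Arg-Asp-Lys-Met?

+1

At pH ~7.4 the Lys and Arg side chains are protonated (+1), the Asp and Glu side chains are deprotonated (−1), and with His taken as neutral all other side chains carry no charge.
Positive (K, R): Lys5, Arg6, Lys9, Lys12, Arg13, Arg14, Lys16 → +7.
Negative (D, E): Asp2, Glu3, Asp7, Asp8, Glu11, Asp15 → −6.
Net charge = (+7) + (−6) = +1.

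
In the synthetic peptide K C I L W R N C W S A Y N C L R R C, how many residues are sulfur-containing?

Only Cys (C) and Met (M) have a sulfur atom in the side chain.
Matching residues: C2, C8, C14, C18.

4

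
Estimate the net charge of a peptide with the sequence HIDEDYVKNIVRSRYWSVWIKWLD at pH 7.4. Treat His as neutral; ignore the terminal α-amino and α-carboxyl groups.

0

The side chains ionized at physiological pH are Lys/Arg (+1) and Asp/Glu (−1); with His treated as neutral, nothing else contributes.
Positive (K, R): K8, R12, R14, K21 → +4.
Negative (D, E): D3, E4, D5, D24 → −4.
Net charge = (+4) + (−4) = 0.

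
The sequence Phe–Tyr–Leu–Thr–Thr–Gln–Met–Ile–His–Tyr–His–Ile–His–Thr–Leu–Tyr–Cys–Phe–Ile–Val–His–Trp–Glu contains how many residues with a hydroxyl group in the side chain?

6

S, T, and Y are the three residues with a side-chain hydroxyl.
Matching residues: Tyr2, Thr4, Thr5, Tyr10, Thr14, Tyr16.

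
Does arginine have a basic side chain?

Yes

The basic amino acids are Lys (K), Arg (R), and His (H).
Arginine is in this group.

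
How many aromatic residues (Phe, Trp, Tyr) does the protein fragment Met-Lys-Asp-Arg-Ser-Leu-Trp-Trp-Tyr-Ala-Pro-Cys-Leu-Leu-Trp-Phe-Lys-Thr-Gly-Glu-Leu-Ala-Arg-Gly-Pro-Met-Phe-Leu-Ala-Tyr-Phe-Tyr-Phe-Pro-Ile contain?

Matching residues: Trp7, Trp8, Tyr9, Trp15, Phe16, Phe27, Tyr30, Phe31, Tyr32, Phe33.

10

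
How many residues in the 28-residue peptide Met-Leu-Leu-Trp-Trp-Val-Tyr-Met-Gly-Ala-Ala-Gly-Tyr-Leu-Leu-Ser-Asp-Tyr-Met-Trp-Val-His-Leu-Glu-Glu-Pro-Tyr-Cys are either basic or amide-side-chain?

1

Basic: H, K, R. Amide-side-chain: N, Q.
Basic residues here: His22 (1).
Amide-side-chain residues here: none (0).
The two groups share no amino acid, so total = 1 + 0 = 1.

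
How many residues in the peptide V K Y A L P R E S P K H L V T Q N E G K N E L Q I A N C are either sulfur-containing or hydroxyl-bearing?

Sulfur-containing: C, M. Hydroxyl-bearing: S, T, Y.
Sulfur-containing residues here: C28 (1).
Hydroxyl-bearing residues here: Y3, S9, T15 (3).
The two groups share no amino acid, so total = 1 + 3 = 4.

4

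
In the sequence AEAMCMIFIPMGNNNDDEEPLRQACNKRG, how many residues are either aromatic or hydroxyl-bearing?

1

Aromatic: F, W, Y. Hydroxyl-bearing: S, T, Y.
Aromatic residues here: F8 (1).
Hydroxyl-bearing residues here: none (0).
(Y belongs to both groups, but none appear in this sequence.) Total = 1 + 0 = 1.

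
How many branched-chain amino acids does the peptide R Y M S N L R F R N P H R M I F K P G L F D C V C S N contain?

The BCAAs are Val, Leu, and Ile — aliphatic side chains with a branch point.
Matching residues: L6, I15, L20, V24.

4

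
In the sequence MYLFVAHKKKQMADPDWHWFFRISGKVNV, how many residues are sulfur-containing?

Cysteine (C, thiol) and methionine (M, thioether) are the two sulfur-containing amino acids.
Matching residues: M1, M12.

2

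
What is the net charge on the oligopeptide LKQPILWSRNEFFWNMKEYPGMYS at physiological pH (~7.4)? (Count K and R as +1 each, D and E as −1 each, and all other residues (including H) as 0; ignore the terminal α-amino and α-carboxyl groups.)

+1

Positive (K, R): K2, R9, K17 → +3.
Negative (D, E): E11, E18 → −2.
Net charge = (+3) + (−2) = +1.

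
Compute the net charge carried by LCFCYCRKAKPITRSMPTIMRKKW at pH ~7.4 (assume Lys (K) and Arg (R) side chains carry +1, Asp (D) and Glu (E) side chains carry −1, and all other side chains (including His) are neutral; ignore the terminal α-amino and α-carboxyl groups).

Positive (K, R): R7, K8, K10, R14, R21, K22, K23 → +7.
Negative (D, E): none → −0.
Net charge = (+7) + (−0) = +7.

+7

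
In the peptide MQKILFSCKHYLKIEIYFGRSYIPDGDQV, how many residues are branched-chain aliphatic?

7

The BCAAs are Val, Leu, and Ile — aliphatic side chains with a branch point.
Matching residues: I4, L5, L12, I14, I16, I23, V29.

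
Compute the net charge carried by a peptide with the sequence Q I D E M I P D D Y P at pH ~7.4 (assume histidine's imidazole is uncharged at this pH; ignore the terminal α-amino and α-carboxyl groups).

The side chains ionized at physiological pH are Lys/Arg (+1) and Asp/Glu (−1); with His treated as neutral, nothing else contributes.
Positive (K, R): none → +0.
Negative (D, E): D3, E4, D8, D9 → −4.
Net charge = (+0) + (−4) = −4.

-4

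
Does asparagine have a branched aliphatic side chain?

The BCAAs are Val, Leu, and Ile — aliphatic side chains with a branch point.
Asparagine is not in this group.

No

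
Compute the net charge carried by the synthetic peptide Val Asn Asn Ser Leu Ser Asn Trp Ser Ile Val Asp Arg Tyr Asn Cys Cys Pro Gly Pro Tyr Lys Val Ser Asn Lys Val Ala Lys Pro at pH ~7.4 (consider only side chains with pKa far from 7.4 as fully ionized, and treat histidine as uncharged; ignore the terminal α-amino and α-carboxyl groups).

+3

The side chains ionized at physiological pH are Lys/Arg (+1) and Asp/Glu (−1); with His treated as neutral, nothing else contributes.
Positive (K, R): Arg13, Lys22, Lys26, Lys29 → +4.
Negative (D, E): Asp12 → −1.
Net charge = (+4) + (−1) = +3.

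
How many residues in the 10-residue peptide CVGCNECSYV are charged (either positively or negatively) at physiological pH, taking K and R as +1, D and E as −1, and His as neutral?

1

Charged side chains at pH ~7.4: K, R (positive); D, E (negative).
Matching residues: E6.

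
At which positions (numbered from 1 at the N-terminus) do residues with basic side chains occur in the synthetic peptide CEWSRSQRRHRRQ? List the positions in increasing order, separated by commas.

5, 8, 9, 10, 11, 12

The basic amino acids are Lys (K), Arg (R), and His (H).
Matching residues: R5, R8, R9, H10, R11, R12.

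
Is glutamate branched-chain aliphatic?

The BCAAs are Val, Leu, and Ile — aliphatic side chains with a branch point.
Glutamate is not in this group.

No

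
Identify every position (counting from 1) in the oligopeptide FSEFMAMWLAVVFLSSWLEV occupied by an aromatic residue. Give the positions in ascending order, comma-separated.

The aromatic amino acids are Phe (F, benzyl), Trp (W, indole), and Tyr (Y, phenol).
Matching residues: F1, F4, W8, F13, W17.

1, 4, 8, 13, 17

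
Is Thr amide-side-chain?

The amide-side-chain residues are Asn (N) and Gln (Q).
Threonine is not in this group.

No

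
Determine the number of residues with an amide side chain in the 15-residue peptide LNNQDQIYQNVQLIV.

7

The amide-side-chain residues are Asn (N) and Gln (Q).
Matching residues: N2, N3, Q4, Q6, Q9, N10, Q12.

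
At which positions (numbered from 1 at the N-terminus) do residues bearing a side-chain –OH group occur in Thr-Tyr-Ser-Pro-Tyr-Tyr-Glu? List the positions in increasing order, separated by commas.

S, T, and Y are the three residues with a side-chain hydroxyl.
Matching residues: Thr1, Tyr2, Ser3, Tyr5, Tyr6.

1, 2, 3, 5, 6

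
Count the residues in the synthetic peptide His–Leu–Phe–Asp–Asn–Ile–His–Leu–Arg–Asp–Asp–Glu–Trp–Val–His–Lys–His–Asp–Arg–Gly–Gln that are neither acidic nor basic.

Acidic: D, E. Basic: K, R, H. All other residues are neither.
Matching residues: Leu2, Phe3, Asn5, Ile6, Leu8, Trp13, Val14, Gly20, Gln21.

9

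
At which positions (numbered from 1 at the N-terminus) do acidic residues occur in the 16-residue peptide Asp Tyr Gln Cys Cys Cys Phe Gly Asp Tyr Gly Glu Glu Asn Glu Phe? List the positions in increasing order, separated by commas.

1, 9, 12, 13, 15

Aspartate (D) and glutamate (E) have carboxylic-acid side chains and are the acidic amino acids.
Matching residues: Asp1, Asp9, Glu12, Glu13, Glu15.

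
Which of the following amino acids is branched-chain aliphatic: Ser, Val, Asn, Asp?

Val

Valine (V), leucine (L), and isoleucine (I) are the branched-chain amino acids.
Of the listed options, only Val belongs to this group.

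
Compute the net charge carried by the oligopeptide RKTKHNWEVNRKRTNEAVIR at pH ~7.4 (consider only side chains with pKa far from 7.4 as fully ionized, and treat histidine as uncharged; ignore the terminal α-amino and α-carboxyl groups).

At pH ~7.4 the Lys and Arg side chains are protonated (+1), the Asp and Glu side chains are deprotonated (−1), and with His taken as neutral all other side chains carry no charge.
Positive (K, R): R1, K2, K4, R11, K12, R13, R20 → +7.
Negative (D, E): E8, E16 → −2.
Net charge = (+7) + (−2) = +5.

+5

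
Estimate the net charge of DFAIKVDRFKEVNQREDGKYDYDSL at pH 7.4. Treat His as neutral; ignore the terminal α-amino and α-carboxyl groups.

-2

The side chains ionized at physiological pH are Lys/Arg (+1) and Asp/Glu (−1); with His treated as neutral, nothing else contributes.
Positive (K, R): K5, R8, K10, R15, K19 → +5.
Negative (D, E): D1, D7, E11, E16, D17, D21, D23 → −7.
Net charge = (+5) + (−7) = −2.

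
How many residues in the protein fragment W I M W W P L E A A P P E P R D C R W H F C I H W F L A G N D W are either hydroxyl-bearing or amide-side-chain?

Hydroxyl-bearing: S, T, Y. Amide-side-chain: N, Q.
Hydroxyl-bearing residues here: none (0).
Amide-side-chain residues here: N30 (1).
The two groups share no amino acid, so total = 0 + 1 = 1.

1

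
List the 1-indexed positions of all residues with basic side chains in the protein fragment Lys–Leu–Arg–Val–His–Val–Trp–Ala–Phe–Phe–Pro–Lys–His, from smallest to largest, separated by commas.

1, 3, 5, 12, 13

Lysine (K), arginine (R), and histidine (H) have basic, nitrogen-containing side chains.
Matching residues: Lys1, Arg3, His5, Lys12, His13.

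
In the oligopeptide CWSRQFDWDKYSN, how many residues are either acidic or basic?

4

Acidic: D, E. Basic: H, K, R.
Acidic residues here: D7, D9 (2).
Basic residues here: R4, K10 (2).
The two groups share no amino acid, so total = 2 + 2 = 4.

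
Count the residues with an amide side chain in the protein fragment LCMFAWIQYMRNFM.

Only N (asparagine) and Q (glutamine) carry a side-chain carboxamide.
Matching residues: Q8, N12.

2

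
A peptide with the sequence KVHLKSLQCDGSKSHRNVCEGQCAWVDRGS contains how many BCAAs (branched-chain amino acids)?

Valine (V), leucine (L), and isoleucine (I) are the branched-chain amino acids.
Matching residues: V2, L4, L7, V18, V26.

5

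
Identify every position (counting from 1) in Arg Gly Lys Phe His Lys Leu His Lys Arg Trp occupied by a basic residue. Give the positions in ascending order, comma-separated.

1, 3, 5, 6, 8, 9, 10

Lysine (K), arginine (R), and histidine (H) have basic, nitrogen-containing side chains.
Matching residues: Arg1, Lys3, His5, Lys6, His8, Lys9, Arg10.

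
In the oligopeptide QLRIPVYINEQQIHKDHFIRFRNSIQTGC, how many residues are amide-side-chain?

6

The amide-side-chain residues are Asn (N) and Gln (Q).
Matching residues: Q1, N9, Q11, Q12, N23, Q26.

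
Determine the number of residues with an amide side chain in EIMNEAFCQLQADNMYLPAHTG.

4

Only N (asparagine) and Q (glutamine) carry a side-chain carboxamide.
Matching residues: N4, Q9, Q11, N14.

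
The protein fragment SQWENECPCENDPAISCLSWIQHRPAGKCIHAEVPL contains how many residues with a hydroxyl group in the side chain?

Serine (S), threonine (T), and tyrosine (Y) each carry a hydroxyl group on the side chain.
Matching residues: S1, S16, S19.

3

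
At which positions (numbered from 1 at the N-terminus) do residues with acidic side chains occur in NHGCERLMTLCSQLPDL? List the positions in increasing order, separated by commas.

The acidic residues are Asp (D) and Glu (E), whose side chains end in a carboxylate group.
Matching residues: E5, D16.

5, 16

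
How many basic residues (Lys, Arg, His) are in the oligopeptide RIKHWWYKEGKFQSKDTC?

6

Matching residues: R1, K3, H4, K8, K11, K15.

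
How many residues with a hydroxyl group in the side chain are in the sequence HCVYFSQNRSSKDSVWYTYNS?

9

The –OH-bearing residues are Ser, Thr (aliphatic alcohols), and Tyr (phenol).
Matching residues: Y4, S6, S10, S11, S14, Y17, T18, Y19, S21.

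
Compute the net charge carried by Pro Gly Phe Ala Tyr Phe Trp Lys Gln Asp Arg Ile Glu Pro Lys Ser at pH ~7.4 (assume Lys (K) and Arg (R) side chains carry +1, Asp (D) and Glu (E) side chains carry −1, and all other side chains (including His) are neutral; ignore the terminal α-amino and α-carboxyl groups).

Positive (K, R): Lys8, Arg11, Lys15 → +3.
Negative (D, E): Asp10, Glu13 → −2.
Net charge = (+3) + (−2) = +1.

+1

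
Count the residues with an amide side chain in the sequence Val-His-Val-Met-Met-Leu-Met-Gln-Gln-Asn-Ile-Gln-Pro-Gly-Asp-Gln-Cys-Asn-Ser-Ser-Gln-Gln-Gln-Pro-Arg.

Only N (asparagine) and Q (glutamine) carry a side-chain carboxamide.
Matching residues: Gln8, Gln9, Asn10, Gln12, Gln16, Asn18, Gln21, Gln22, Gln23.

9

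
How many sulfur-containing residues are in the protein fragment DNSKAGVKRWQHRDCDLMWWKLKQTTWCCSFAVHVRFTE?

4

Cysteine (C, thiol) and methionine (M, thioether) are the two sulfur-containing amino acids.
Matching residues: C15, M18, C28, C29.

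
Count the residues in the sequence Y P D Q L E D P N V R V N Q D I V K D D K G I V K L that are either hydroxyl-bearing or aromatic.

1

Hydroxyl-bearing: S, T, Y. Aromatic: F, W, Y.
Hydroxyl-bearing residues here: Y1 (1).
Aromatic residues here: Y1 (1).
Y is in both groups, so the 1 Y residue must not be double-counted.
Total = 1 + 1 − 1 = 1.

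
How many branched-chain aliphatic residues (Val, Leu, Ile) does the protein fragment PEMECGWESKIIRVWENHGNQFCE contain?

3

Matching residues: I11, I12, V14.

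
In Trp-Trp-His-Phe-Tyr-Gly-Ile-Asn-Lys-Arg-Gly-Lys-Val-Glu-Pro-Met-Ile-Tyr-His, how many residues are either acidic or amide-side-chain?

2

Acidic: D, E. Amide-side-chain: N, Q.
Acidic residues here: Glu14 (1).
Amide-side-chain residues here: Asn8 (1).
The two groups share no amino acid, so total = 1 + 1 = 2.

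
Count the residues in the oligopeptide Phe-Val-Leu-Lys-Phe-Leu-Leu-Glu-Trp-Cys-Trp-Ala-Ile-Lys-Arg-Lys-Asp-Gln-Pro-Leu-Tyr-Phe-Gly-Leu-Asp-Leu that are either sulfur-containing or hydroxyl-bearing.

2

Sulfur-containing: C, M. Hydroxyl-bearing: S, T, Y.
Sulfur-containing residues here: Cys10 (1).
Hydroxyl-bearing residues here: Tyr21 (1).
The two groups share no amino acid, so total = 1 + 1 = 2.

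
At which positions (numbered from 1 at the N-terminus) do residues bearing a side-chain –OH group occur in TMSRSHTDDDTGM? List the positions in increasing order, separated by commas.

1, 3, 5, 7, 11

Serine (S), threonine (T), and tyrosine (Y) each carry a hydroxyl group on the side chain.
Matching residues: T1, S3, S5, T7, T11.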